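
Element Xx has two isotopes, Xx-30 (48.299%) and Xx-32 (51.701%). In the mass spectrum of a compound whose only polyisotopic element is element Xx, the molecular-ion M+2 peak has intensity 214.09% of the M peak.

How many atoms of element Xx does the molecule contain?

With n Xx atoms, P(M+2)/P(M) = C(n,1)·p^(n−1)q / p^n = n·q/p = n · 0.51701/0.48299.
n = 2.1409 × 0.48299/0.51701 = 2.00 ≈ 2

2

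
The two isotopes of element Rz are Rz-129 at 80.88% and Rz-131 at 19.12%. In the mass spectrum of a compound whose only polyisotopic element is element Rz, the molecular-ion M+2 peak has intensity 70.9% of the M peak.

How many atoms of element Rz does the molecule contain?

For n independent Rz atoms, I(M+2)/I(M) = n · (abundance Rz-131) / (abundance Rz-129) = n · 0.1912/0.8088.
n = 0.709 × 0.8088/0.1912 = 3.00 ≈ 3

3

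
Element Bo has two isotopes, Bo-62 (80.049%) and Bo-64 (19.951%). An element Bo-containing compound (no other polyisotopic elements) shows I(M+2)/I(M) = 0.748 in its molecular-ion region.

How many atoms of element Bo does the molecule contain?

With n Bo atoms, P(M+2)/P(M) = C(n,1)·p^(n−1)q / p^n = n·q/p = n · 0.19951/0.80049.
n = 0.748 × 0.80049/0.19951 = 3.00 ≈ 3

3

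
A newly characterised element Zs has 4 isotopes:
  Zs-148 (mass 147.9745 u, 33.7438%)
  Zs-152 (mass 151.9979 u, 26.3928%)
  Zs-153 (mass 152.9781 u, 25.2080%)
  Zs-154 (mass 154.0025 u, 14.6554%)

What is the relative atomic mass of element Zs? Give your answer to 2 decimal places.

151.18 u

Ar = Σ fᵢ·mᵢ = 0.337438 × 147.9745 + 0.263928 × 151.9979 + 0.252080 × 152.9781 + 0.146554 × 154.0025
= 49.93222 + 40.11650 + 38.56272 + 22.56968 = 151.18112 u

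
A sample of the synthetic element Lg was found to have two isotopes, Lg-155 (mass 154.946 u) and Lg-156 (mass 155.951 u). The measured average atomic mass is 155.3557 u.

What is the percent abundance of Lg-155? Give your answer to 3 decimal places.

With x = fraction of Lg-155 (so Lg-156 is 1 − x):
154.946·x + 155.951·(1 − x) = 155.3557
(154.946 − 155.951)·x = 155.3557 − 155.951
x = -0.5953 / -1.005 = 0.59234 → 59.234% Lg-155, 40.766% Lg-156.

59.234%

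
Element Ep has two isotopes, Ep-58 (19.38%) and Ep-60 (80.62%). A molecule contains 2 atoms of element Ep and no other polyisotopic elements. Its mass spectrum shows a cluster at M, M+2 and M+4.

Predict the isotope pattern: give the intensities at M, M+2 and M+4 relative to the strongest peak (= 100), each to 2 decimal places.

5.78 : 48.08 : 100.00

Each Ep atom is independently Ep-58 (p = 0.1938) or Ep-60 (q = 0.8062); the cluster is the binomial expansion (p + q)^2.
P(M) = 0.1938^2 = 0.037558
P(M+2) = 2 × 0.1938^1 × 0.8062^1 = 0.312483
P(M+4) = 0.8062^2 = 0.649958
The M+4 peak is largest (0.649958); scaling to 100 gives 5.78 : 48.08 : 100.00.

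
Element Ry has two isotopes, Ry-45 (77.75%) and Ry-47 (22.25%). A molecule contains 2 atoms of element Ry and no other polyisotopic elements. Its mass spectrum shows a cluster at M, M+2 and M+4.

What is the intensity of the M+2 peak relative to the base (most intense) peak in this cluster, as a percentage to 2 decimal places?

(0.7775 + 0.2225)^2 gives M 0.6045, M+2 0.3460, M+4 0.0495; the largest is M.
P(M) = C(2,0) × 0.7775^2 × 0.2225^0 = 1 × 0.60450625 × 1.0000 = 0.604506 (base)
P(M+2) = C(2,1) × 0.7775^1 × 0.2225^1 = 2 × 0.7775 × 0.2225 = 0.345988
Relative intensity = 0.345988 / 0.604506 × 100 = 57.23

57.23%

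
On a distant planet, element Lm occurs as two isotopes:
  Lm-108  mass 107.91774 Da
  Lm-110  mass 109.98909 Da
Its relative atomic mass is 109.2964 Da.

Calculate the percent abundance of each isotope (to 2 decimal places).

Lm-108: 33.44%, Lm-110: 66.56%

Let x be the fractional abundance of Lm-108; then Lm-110 has abundance 1 − x.
107.91774·x + 109.98909·(1 − x) = 109.2964
(107.91774 − 109.98909)·x = 109.2964 − 109.98909
x = -0.69269 / -2.07135 = 0.33441 → 33.44% Lm-108, 66.56% Lm-110.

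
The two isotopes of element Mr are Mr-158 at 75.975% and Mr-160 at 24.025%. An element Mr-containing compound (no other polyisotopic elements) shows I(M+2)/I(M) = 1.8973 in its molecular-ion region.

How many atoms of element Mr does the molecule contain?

6

With n Mr atoms, P(M+2)/P(M) = C(n,1)·p^(n−1)q / p^n = n·q/p = n · 0.24025/0.75975.
n = 1.8973 × 0.75975/0.24025 = 6.00 ≈ 6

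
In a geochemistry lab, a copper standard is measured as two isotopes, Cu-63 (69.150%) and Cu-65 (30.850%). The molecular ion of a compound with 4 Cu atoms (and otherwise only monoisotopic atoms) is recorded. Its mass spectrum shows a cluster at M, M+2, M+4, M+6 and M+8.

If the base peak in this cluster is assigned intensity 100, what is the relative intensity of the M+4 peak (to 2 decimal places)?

66.92

Term probabilities: M 0.2286, M+2 0.4080, M+4 0.2731, M+6 0.0812, M+8 0.0091. Base peak = M+2.
P(M+2) = C(4,1) × 0.69150^3 × 0.30850^1 = 4 × 0.33065611 × 0.3085 = 0.408030 (base)
P(M+4) = C(4,2) × 0.69150^2 × 0.30850^2 = 6 × 0.47817225 × 0.09517225 = 0.273052
Relative intensity = 0.273052 / 0.408030 × 100 = 66.92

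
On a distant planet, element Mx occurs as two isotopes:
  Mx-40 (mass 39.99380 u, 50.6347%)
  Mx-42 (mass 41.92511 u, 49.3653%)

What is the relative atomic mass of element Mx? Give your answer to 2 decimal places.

Ar = Σ fᵢ·mᵢ = 0.506347 × 39.99380 + 0.493653 × 41.92511
= 20.250741 + 20.696456 = 40.947197 u

40.95 u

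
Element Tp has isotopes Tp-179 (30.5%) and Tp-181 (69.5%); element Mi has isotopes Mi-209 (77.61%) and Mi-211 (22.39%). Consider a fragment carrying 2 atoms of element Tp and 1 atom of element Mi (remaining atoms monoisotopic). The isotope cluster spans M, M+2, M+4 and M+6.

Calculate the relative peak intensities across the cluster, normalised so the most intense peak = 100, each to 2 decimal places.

Element Tp pattern (n=2): 0.093025 : 0.42395 : 0.483025
Element Mi pattern (n=1): 0.7761 : 0.2239
Convolve the two distributions (both contribute in 2-u steps):
  M: 0.093025×0.7761 = 0.072197
  M+2: 0.093025×0.2239 + 0.42395×0.7761 = 0.349856
  M+4: 0.42395×0.2239 + 0.483025×0.7761 = 0.469798
  M+6: 0.483025×0.2239 = 0.108149
Scale to base peak (0.469798) = 100: 15.37 : 74.47 : 100.00 : 23.02

15.37 : 74.47 : 100.00 : 23.02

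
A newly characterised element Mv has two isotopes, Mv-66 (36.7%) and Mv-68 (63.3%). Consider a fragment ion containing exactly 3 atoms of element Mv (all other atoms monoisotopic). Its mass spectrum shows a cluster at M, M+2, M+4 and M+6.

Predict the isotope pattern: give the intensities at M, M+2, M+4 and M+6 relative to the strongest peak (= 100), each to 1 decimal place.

11.2 : 58.0 : 100.0 : 57.5

Each Mv atom is independently Mv-66 (p = 0.367) or Mv-68 (q = 0.633); the cluster is the binomial expansion (p + q)^3.
P(M) = 0.367^3 = 0.049431
P(M+2) = 3 × 0.367^2 × 0.633^1 = 0.255774
P(M+4) = 3 × 0.367^1 × 0.633^2 = 0.441159
P(M+6) = 0.633^3 = 0.253636
The M+4 peak is largest (0.441159); scaling to 100 gives 11.2 : 58.0 : 100.0 : 57.5.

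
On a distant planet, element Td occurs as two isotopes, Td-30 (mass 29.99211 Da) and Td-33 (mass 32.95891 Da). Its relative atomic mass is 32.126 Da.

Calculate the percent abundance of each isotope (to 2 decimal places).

Td-30: 28.07%, Td-33: 71.93%

With x = fraction of Td-30 (so Td-33 is 1 − x):
29.99211·x + 32.95891·(1 − x) = 32.126
(29.99211 − 32.95891)·x = 32.126 − 32.95891
x = -0.83291 / -2.96680 = 0.28074 → 28.07% Td-30, 71.93% Td-33.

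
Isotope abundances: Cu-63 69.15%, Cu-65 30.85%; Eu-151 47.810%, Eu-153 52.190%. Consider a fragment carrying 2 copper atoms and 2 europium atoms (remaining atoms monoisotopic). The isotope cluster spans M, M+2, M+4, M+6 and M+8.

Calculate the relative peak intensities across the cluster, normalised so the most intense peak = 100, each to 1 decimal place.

Copper pattern (n=2): 0.47817225 : 0.4266555 : 0.09517225
Europium pattern (n=2): 0.22857961 : 0.49904078 : 0.27237961
Convolve the two distributions (both contribute in 2-u steps):
  M: 0.47817225×0.22857961 = 0.109300
  M+2: 0.47817225×0.49904078 + 0.4266555×0.22857961 = 0.336152
  M+4: 0.47817225×0.27237961 + 0.4266555×0.49904078 + 0.09517225×0.22857961 = 0.364917
  M+6: 0.4266555×0.27237961 + 0.09517225×0.49904078 = 0.163707
  M+8: 0.09517225×0.27237961 = 0.025923
Scale to base peak (0.364917) = 100: 30.0 : 92.1 : 100.0 : 44.9 : 7.1

30.0 : 92.1 : 100.0 : 44.9 : 7.1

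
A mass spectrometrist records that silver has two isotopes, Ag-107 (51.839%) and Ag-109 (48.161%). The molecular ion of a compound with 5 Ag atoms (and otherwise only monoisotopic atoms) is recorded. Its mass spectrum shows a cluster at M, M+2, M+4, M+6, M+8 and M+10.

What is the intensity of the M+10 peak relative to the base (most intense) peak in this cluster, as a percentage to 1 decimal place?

8.0%

Term probabilities: M 0.0374, M+2 0.1739, M+4 0.3231, M+6 0.3002, M+8 0.1394, M+10 0.0259. Base peak = M+4.
P(M+4) = C(5,2) × 0.51839^3 × 0.48161^2 = 10 × 0.13930601 × 0.23194819 = 0.323118 (base)
P(M+10) = C(5,5) × 0.51839^0 × 0.48161^5 = 1 × 1.0000 × 0.0259106 = 0.025911
Relative intensity = 0.025911 / 0.323118 × 100 = 8.0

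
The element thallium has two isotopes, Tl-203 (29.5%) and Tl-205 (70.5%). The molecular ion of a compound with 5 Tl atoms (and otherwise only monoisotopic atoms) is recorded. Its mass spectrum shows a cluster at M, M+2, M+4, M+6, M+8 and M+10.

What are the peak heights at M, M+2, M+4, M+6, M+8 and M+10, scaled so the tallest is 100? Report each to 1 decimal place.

Each Tl atom is independently Tl-203 (p = 0.295) or Tl-205 (q = 0.705); the cluster is the binomial expansion (p + q)^5.
P(M) = 0.295^5 = 0.002234
P(M+2) = 5 × 0.295^4 × 0.705^1 = 0.026696
P(M+4) = 10 × 0.295^3 × 0.705^2 = 0.127598
P(M+6) = 10 × 0.295^2 × 0.705^3 = 0.304938
P(M+8) = 5 × 0.295^1 × 0.705^4 = 0.364375
P(M+10) = 0.705^5 = 0.174159
The M+8 peak is largest (0.364375); scaling to 100 gives 0.6 : 7.3 : 35.0 : 83.7 : 100.0 : 47.8.

0.6 : 7.3 : 35.0 : 83.7 : 100.0 : 47.8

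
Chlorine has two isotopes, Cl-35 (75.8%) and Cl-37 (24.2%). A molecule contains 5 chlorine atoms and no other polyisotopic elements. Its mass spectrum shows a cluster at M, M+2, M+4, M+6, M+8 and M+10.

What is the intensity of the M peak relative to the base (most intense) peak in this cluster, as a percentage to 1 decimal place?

(0.758 + 0.242)^5 gives M 0.2502, M+2 0.3994, M+4 0.2551, M+6 0.0814, M+8 0.0130, M+10 0.0008; the largest is M+2.
P(M+2) = C(5,1) × 0.758^4 × 0.242^1 = 5 × 0.33012379 × 0.2420 = 0.399450 (base)
P(M) = C(5,0) × 0.758^5 × 0.242^0 = 1 × 0.25023383 × 1.0000 = 0.250234
Relative intensity = 0.250234 / 0.399450 × 100 = 62.6

62.6%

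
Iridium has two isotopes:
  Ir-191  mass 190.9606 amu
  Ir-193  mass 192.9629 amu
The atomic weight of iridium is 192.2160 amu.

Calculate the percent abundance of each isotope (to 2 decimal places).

Writing the weighted mean with unknown fraction x of Ir-191:
190.9606·x + 192.9629·(1 − x) = 192.2160
(190.9606 − 192.9629)·x = 192.2160 − 192.9629
x = -0.7469 / -2.0023 = 0.37302 → 37.30% Ir-191, 62.70% Ir-193.

Ir-191: 37.30%, Ir-193: 62.70%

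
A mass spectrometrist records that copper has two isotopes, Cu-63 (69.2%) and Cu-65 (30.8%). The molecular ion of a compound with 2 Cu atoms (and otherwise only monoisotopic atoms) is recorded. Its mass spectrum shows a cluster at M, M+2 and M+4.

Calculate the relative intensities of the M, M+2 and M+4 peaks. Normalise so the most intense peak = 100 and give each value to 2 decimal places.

100.00 : 89.02 : 19.81

Expanding (0.692 + 0.308)^2:
P(M) = 0.692^2 = 0.478864
P(M+2) = 2 × 0.692^1 × 0.308^1 = 0.426272
P(M+4) = 0.308^2 = 0.094864
The M peak is largest (0.478864); scaling to 100 gives 100.00 : 89.02 : 19.81.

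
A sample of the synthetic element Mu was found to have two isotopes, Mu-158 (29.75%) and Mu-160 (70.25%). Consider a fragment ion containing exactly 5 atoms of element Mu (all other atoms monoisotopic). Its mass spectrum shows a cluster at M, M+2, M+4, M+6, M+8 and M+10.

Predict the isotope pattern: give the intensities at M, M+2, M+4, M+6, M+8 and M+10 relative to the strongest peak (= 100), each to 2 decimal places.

0.64 : 7.59 : 35.87 : 84.70 : 100.00 : 47.23

Expanding (0.2975 + 0.7025)^5:
P(M) = 0.2975^5 = 0.002330
P(M+2) = 5 × 0.2975^4 × 0.7025^1 = 0.027515
P(M+4) = 10 × 0.2975^3 × 0.7025^2 = 0.129943
P(M+6) = 10 × 0.2975^2 × 0.7025^3 = 0.306841
P(M+8) = 5 × 0.2975^1 × 0.7025^4 = 0.362278
P(M+10) = 0.7025^5 = 0.171093
The M+8 peak is largest (0.362278); scaling to 100 gives 0.64 : 7.59 : 35.87 : 84.70 : 100.00 : 47.23.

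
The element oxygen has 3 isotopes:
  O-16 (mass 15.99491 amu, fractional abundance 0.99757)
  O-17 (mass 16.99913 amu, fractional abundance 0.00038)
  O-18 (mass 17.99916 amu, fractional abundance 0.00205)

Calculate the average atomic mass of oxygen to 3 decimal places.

15.999 amu

The abundance-weighted mean is 0.99757 × 15.99491 + 0.00038 × 16.99913 + 0.00205 × 17.99916
= 15.956042 + 0.006460 + 0.036898 = 15.999400 amu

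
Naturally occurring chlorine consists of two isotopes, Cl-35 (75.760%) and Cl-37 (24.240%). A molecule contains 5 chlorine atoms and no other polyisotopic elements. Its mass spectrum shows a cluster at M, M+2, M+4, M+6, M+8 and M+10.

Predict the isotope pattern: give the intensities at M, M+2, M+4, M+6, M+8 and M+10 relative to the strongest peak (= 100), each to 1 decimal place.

62.5 : 100.0 : 64.0 : 20.5 : 3.3 : 0.2

Each Cl atom is independently Cl-35 (p = 0.75760) or Cl-37 (q = 0.24240); the cluster is the binomial expansion (p + q)^5.
P(M) = 0.75760^5 = 0.249574
P(M+2) = 5 × 0.75760^4 × 0.24240^1 = 0.399266
P(M+4) = 10 × 0.75760^3 × 0.24240^2 = 0.255497
P(M+6) = 10 × 0.75760^2 × 0.24240^3 = 0.081748
P(M+8) = 5 × 0.75760^1 × 0.24240^4 = 0.013078
P(M+10) = 0.24240^5 = 0.000837
The M+2 peak is largest (0.399266); scaling to 100 gives 62.5 : 100.0 : 64.0 : 20.5 : 3.3 : 0.2.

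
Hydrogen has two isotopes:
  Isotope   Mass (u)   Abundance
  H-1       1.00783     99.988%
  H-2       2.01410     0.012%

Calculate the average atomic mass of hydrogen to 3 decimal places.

The abundance-weighted mean is 0.99988 × 1.00783 + 0.00012 × 2.01410
= 1.007709 + 0.000242 = 1.007951 u

1.008 u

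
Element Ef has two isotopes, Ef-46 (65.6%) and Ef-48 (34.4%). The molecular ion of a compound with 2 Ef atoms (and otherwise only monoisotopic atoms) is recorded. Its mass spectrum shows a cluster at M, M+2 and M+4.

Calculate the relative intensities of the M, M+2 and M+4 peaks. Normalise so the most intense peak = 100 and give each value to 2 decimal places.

95.35 : 100.00 : 26.22

The 2 Ef atoms are independent, so intensities follow the terms of (0.656 + 0.344)^2.
P(M) = 0.656^2 = 0.430336
P(M+2) = 2 × 0.656^1 × 0.344^1 = 0.451328
P(M+4) = 0.344^2 = 0.118336
The M+2 peak is largest (0.451328); scaling to 100 gives 95.35 : 100.00 : 26.22.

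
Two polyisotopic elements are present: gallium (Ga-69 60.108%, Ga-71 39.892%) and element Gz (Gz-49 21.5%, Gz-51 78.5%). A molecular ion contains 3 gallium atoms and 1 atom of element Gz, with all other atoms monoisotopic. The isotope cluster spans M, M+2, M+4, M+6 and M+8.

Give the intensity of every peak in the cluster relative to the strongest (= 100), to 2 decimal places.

Gallium pattern (n=3): 0.2171685 : 0.432386 : 0.2869625 : 0.063483
Element Gz pattern (n=1): 0.2150 : 0.7850
Convolve the two distributions (both contribute in 2-u steps):
  M: 0.2171685×0.2150 = 0.046691
  M+2: 0.2171685×0.7850 + 0.432386×0.2150 = 0.263440
  M+4: 0.432386×0.7850 + 0.2869625×0.2150 = 0.401120
  M+6: 0.2869625×0.7850 + 0.063483×0.2150 = 0.238914
  M+8: 0.063483×0.7850 = 0.049834
Scale to base peak (0.401120) = 100: 11.64 : 65.68 : 100.00 : 59.56 : 12.42

11.64 : 65.68 : 100.00 : 59.56 : 12.42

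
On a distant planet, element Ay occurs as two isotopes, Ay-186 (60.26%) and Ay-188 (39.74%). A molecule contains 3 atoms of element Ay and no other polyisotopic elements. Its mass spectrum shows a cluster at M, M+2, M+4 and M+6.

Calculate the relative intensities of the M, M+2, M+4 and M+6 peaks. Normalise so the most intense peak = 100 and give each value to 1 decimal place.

50.5 : 100.0 : 65.9 : 14.5

Each Ay atom is independently Ay-186 (p = 0.6026) or Ay-188 (q = 0.3974); the cluster is the binomial expansion (p + q)^3.
P(M) = 0.6026^3 = 0.218820
P(M+2) = 3 × 0.6026^2 × 0.3974^1 = 0.432920
P(M+4) = 3 × 0.6026^1 × 0.3974^2 = 0.285500
P(M+6) = 0.3974^3 = 0.062760
The M+2 peak is largest (0.432920); scaling to 100 gives 50.5 : 100.0 : 65.9 : 14.5.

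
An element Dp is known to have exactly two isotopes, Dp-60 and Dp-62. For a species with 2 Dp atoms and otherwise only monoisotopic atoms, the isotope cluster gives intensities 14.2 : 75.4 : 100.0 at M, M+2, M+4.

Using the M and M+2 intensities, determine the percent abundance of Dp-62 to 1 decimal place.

Let p = fractional abundance of Dp-60. I(M+2)/I(M) = [C(2,1)·p^1·(1−p)] / p^2 = 2·(1−p)/p = 75.4/14.2 = 5.3099
(1−p)/p = 5.3099/2 = 2.6549  ⇒  p = 1/(1 + 2.6549) = 0.2736
Dp-60: 27.4%, Dp-62: 72.6%.

72.6%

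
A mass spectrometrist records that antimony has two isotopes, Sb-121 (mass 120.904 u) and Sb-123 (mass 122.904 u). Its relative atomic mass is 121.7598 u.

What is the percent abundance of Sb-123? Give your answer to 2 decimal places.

Let x be the fractional abundance of Sb-121; then Sb-123 has abundance 1 − x.
120.904·x + 122.904·(1 − x) = 121.7598
(120.904 − 122.904)·x = 121.7598 − 122.904
x = -1.1442 / -2.000 = 0.57210 → 57.21% Sb-121, 42.79% Sb-123.

42.79%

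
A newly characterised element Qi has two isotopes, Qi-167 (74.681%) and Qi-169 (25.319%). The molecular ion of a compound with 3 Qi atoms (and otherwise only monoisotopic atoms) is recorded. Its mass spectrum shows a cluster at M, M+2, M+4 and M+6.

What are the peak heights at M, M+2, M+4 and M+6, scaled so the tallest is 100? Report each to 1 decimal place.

The 3 Qi atoms are independent, so intensities follow the terms of (0.74681 + 0.25319)^3.
P(M) = 0.74681^3 = 0.416515
P(M+2) = 3 × 0.74681^2 × 0.25319^1 = 0.423631
P(M+4) = 3 × 0.74681^1 × 0.25319^2 = 0.143623
P(M+6) = 0.25319^3 = 0.016231
The M+2 peak is largest (0.423631); scaling to 100 gives 98.3 : 100.0 : 33.9 : 3.8.

98.3 : 100.0 : 33.9 : 3.8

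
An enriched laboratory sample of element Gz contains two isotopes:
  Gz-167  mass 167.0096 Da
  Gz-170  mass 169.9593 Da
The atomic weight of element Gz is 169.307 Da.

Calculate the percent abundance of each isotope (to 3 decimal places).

Let x be the fractional abundance of Gz-167; then Gz-170 has abundance 1 − x.
167.0096·x + 169.9593·(1 − x) = 169.307
(167.0096 − 169.9593)·x = 169.307 − 169.9593
x = -0.6523 / -2.9497 = 0.22114 → 22.114% Gz-167, 77.886% Gz-170.

Gz-167: 22.114%, Gz-170: 77.886%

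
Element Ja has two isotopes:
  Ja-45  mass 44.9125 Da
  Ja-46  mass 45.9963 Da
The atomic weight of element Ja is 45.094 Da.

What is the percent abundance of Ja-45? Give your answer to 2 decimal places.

83.25%

Let x be the fractional abundance of Ja-45; then Ja-46 has abundance 1 − x.
44.9125·x + 45.9963·(1 − x) = 45.094
(44.9125 − 45.9963)·x = 45.094 − 45.9963
x = -0.9023 / -1.0838 = 0.83253 → 83.25% Ja-45, 16.75% Ja-46.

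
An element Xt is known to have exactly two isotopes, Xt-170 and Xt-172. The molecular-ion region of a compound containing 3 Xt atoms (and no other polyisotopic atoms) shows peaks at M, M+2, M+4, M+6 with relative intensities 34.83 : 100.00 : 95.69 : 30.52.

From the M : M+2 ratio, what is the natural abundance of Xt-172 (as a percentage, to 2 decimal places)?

If p is the fraction of Xt that is Xt-170, then I(M+2)/I(M) = [C(3,1)·p^2·(1−p)] / p^3 = 3·(1−p)/p = 100.00/34.83 = 2.8711
(1−p)/p = 2.8711/3 = 0.9570  ⇒  p = 1/(1 + 0.9570) = 0.5110
Xt-170: 51.10%, Xt-172: 48.90%.

48.90%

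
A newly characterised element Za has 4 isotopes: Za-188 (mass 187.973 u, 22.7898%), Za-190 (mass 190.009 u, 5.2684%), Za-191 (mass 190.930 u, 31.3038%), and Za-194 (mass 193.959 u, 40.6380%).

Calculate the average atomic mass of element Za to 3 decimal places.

Weight each isotope mass by its fractional abundance: 0.227898 × 187.973 + 0.052684 × 190.009 + 0.313038 × 190.930 + 0.406380 × 193.959
= 42.8387 + 10.0104 + 59.7683 + 78.8211 = 191.4385 u

191.439 u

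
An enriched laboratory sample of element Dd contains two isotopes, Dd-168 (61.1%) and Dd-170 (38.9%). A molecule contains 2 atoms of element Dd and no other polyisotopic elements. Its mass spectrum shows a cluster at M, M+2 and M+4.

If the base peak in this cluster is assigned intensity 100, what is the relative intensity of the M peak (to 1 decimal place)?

78.5

(0.611 + 0.389)^2 gives M 0.3733, M+2 0.4754, M+4 0.1513; the largest is M+2.
P(M+2) = C(2,1) × 0.611^1 × 0.389^1 = 2 × 0.6110 × 0.3890 = 0.475358 (base)
P(M) = C(2,0) × 0.611^2 × 0.389^0 = 1 × 0.373321 × 1.0000 = 0.373321
Relative intensity = 0.373321 / 0.475358 × 100 = 78.5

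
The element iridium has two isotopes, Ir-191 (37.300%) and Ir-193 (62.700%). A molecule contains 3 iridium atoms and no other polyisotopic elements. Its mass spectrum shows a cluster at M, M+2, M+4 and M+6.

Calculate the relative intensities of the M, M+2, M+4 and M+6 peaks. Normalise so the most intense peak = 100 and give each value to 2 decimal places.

The 3 Ir atoms are independent, so intensities follow the terms of (0.37300 + 0.62700)^3.
P(M) = 0.37300^3 = 0.051895
P(M+2) = 3 × 0.37300^2 × 0.62700^1 = 0.261702
P(M+4) = 3 × 0.37300^1 × 0.62700^2 = 0.439911
P(M+6) = 0.62700^3 = 0.246492
The M+4 peak is largest (0.439911); scaling to 100 gives 11.80 : 59.49 : 100.00 : 56.03.

11.80 : 59.49 : 100.00 : 56.03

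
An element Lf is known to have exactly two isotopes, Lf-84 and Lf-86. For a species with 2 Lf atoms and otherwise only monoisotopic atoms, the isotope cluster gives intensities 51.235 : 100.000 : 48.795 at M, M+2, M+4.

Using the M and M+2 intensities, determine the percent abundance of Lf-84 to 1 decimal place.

50.6%

Write p for the Lf-84 fraction. I(M+2)/I(M) = [C(2,1)·p^1·(1−p)] / p^2 = 2·(1−p)/p = 100.000/51.235 = 1.9518
(1−p)/p = 1.9518/2 = 0.9759  ⇒  p = 1/(1 + 0.9759) = 0.5061
Lf-84: 50.6%, Lf-86: 49.4%.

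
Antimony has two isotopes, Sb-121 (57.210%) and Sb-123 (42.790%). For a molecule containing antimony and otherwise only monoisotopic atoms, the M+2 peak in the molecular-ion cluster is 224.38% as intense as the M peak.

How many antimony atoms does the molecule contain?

3

The M+2/M ratio from n Sb atoms is n · q/p = n · 0.42790/0.57210.
n = 2.2438 × 0.57210/0.42790 = 3.00 ≈ 3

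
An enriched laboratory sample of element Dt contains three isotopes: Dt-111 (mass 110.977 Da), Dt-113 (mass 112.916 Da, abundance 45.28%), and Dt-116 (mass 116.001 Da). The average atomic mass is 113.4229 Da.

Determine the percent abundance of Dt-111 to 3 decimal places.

23.511%

Let x and y be the fractions of Dt-111 and Dt-116. Then x + y = 1 − 0.4528 = 0.5472 and 110.977x + 116.001y = 113.4229 − 0.4528×112.916 = 62.2945352.
Substituting: 110.977x + 116.001(0.5472 − x) = 62.2945352
(110.977 − 116.001)x = -1.181212  ⇒  x = 0.23511, y = 0.31209
Dt-111: 23.511%, Dt-116: 31.209%.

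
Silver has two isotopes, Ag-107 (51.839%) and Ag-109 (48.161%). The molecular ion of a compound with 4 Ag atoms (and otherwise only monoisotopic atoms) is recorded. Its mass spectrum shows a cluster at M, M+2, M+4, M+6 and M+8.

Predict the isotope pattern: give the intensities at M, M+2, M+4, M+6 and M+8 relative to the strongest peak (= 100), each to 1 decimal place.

19.3 : 71.8 : 100.0 : 61.9 : 14.4

The 4 Ag atoms are independent, so intensities follow the terms of (0.51839 + 0.48161)^4.
P(M) = 0.51839^4 = 0.072215
P(M+2) = 4 × 0.51839^3 × 0.48161^1 = 0.268365
P(M+4) = 6 × 0.51839^2 × 0.48161^2 = 0.373986
P(M+6) = 4 × 0.51839^1 × 0.48161^3 = 0.231634
P(M+8) = 0.48161^4 = 0.053800
The M+4 peak is largest (0.373986); scaling to 100 gives 19.3 : 71.8 : 100.0 : 61.9 : 14.4.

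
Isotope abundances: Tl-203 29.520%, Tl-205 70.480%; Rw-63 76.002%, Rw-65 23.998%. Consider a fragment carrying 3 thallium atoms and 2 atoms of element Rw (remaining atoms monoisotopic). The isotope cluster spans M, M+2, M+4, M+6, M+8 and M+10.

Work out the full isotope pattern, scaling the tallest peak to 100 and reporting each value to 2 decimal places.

Thallium pattern (n=3): 0.02572463 : 0.18425524 : 0.43991564 : 0.35010449
Element Rw pattern (n=2): 0.5776304 : 0.3647792 : 0.0575904
Convolve the two distributions (both contribute in 2-u steps):
  M: 0.02572463×0.5776304 = 0.014859
  M+2: 0.02572463×0.3647792 + 0.18425524×0.5776304 = 0.115815
  M+4: 0.02572463×0.0575904 + 0.18425524×0.3647792 + 0.43991564×0.5776304 = 0.322803
  M+6: 0.18425524×0.0575904 + 0.43991564×0.3647792 + 0.35010449×0.5776304 = 0.373314
  M+8: 0.43991564×0.0575904 + 0.35010449×0.3647792 = 0.153046
  M+10: 0.35010449×0.0575904 = 0.020163
Scale to base peak (0.373314) = 100: 3.98 : 31.02 : 86.47 : 100.00 : 41.00 : 5.40

3.98 : 31.02 : 86.47 : 100.00 : 41.00 : 5.40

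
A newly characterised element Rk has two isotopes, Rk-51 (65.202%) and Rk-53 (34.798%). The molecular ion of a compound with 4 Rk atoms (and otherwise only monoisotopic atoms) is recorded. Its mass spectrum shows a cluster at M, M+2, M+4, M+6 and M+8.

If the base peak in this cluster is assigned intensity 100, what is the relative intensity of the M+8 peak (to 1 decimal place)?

3.8

Binomial terms of (0.65202 + 0.34798)^4: M 0.1807, M+2 0.3858, M+4 0.3089, M+6 0.1099, M+8 0.0147 → M+2 is the base peak.
P(M+2) = C(4,1) × 0.65202^3 × 0.34798^1 = 4 × 0.27719332 × 0.34798 = 0.385831 (base)
P(M+8) = C(4,4) × 0.65202^0 × 0.34798^4 = 1 × 1.0000 × 0.01466281 = 0.014663
Relative intensity = 0.014663 / 0.385831 × 100 = 3.8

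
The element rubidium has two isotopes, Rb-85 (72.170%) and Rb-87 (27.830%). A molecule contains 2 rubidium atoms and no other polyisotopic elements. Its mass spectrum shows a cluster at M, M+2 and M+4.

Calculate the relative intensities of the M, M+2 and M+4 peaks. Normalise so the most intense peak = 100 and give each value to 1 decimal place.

Each Rb atom is independently Rb-85 (p = 0.72170) or Rb-87 (q = 0.27830); the cluster is the binomial expansion (p + q)^2.
P(M) = 0.72170^2 = 0.520851
P(M+2) = 2 × 0.72170^1 × 0.27830^1 = 0.401698
P(M+4) = 0.27830^2 = 0.077451
The M peak is largest (0.520851); scaling to 100 gives 100.0 : 77.1 : 14.9.

100.0 : 77.1 : 14.9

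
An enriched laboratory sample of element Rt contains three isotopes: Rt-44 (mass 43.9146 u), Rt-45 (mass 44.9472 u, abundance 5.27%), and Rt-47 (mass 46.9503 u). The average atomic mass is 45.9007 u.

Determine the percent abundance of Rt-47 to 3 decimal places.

Let x and y be the fractions of Rt-44 and Rt-47. Then x + y = 1 − 0.0527 = 0.9473 and 43.9146x + 46.9503y = 45.9007 − 0.0527×44.9472 = 43.53198256.
Substituting: 43.9146x + 46.9503(0.9473 − x) = 43.53198256
(43.9146 − 46.9503)x = -0.94403663  ⇒  x = 0.31098, y = 0.63632
Rt-44: 31.098%, Rt-47: 63.632%.

63.632%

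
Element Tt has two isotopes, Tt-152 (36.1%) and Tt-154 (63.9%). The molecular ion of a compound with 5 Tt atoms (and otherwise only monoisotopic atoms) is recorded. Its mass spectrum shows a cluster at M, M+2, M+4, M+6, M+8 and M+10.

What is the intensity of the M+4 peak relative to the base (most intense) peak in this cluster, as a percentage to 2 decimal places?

56.49%

(0.361 + 0.639)^5 gives M 0.0061, M+2 0.0543, M+4 0.1921, M+6 0.3400, M+8 0.3009, M+10 0.1065; the largest is M+6.
P(M+6) = C(5,3) × 0.361^2 × 0.639^3 = 10 × 0.130321 × 0.26091712 = 0.340030 (base)
P(M+4) = C(5,2) × 0.361^3 × 0.639^2 = 10 × 0.04704588 × 0.408321 = 0.192098
Relative intensity = 0.192098 / 0.340030 × 100 = 56.49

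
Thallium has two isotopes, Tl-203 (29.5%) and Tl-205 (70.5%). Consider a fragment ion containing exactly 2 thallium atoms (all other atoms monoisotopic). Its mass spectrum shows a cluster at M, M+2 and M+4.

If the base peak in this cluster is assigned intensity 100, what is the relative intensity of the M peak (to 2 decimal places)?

17.51

Term probabilities: M 0.0870, M+2 0.4160, M+4 0.4970. Base peak = M+4.
P(M+4) = C(2,2) × 0.295^0 × 0.705^2 = 1 × 1.0000 × 0.497025 = 0.497025 (base)
P(M) = C(2,0) × 0.295^2 × 0.705^0 = 1 × 0.087025 × 1.0000 = 0.087025
Relative intensity = 0.087025 / 0.497025 × 100 = 17.51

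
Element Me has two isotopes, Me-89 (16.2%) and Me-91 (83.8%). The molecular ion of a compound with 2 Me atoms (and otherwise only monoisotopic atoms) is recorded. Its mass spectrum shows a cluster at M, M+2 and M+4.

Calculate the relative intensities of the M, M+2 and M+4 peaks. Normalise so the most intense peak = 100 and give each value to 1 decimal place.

3.7 : 38.7 : 100.0

Each Me atom is independently Me-89 (p = 0.162) or Me-91 (q = 0.838); the cluster is the binomial expansion (p + q)^2.
P(M) = 0.162^2 = 0.026244
P(M+2) = 2 × 0.162^1 × 0.838^1 = 0.271512
P(M+4) = 0.838^2 = 0.702244
The M+4 peak is largest (0.702244); scaling to 100 gives 3.7 : 38.7 : 100.0.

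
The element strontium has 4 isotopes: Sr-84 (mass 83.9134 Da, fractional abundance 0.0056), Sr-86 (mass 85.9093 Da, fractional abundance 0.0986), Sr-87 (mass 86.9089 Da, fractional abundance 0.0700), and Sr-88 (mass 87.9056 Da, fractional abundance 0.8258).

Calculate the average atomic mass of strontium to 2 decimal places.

Average mass = Σ (abundance × isotope mass) = 0.0056 × 83.9134 + 0.0986 × 85.9093 + 0.0700 × 86.9089 + 0.8258 × 87.9056
= 0.46992 + 8.47066 + 6.08362 + 72.59244 = 87.61664 Da

87.62 Da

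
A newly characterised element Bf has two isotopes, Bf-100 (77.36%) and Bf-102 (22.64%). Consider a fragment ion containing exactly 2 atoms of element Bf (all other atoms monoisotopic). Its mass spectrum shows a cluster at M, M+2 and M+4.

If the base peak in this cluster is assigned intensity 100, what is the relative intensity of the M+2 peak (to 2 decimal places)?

Term probabilities: M 0.5985, M+2 0.3503, M+4 0.0513. Base peak = M.
P(M) = C(2,0) × 0.7736^2 × 0.2264^0 = 1 × 0.59845696 × 1.0000 = 0.598457 (base)
P(M+2) = C(2,1) × 0.7736^1 × 0.2264^1 = 2 × 0.7736 × 0.2264 = 0.350286
Relative intensity = 0.350286 / 0.598457 × 100 = 58.53

58.53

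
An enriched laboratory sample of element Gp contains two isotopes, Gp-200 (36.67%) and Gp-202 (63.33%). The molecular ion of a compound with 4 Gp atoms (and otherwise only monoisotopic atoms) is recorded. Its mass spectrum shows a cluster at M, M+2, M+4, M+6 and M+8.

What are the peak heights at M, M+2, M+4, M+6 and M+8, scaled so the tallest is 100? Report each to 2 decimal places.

The 4 Gp atoms are independent, so intensities follow the terms of (0.3667 + 0.6333)^4.
P(M) = 0.3667^4 = 0.018082
P(M+2) = 4 × 0.3667^3 × 0.6333^1 = 0.124911
P(M+4) = 6 × 0.3667^2 × 0.6333^2 = 0.323588
P(M+6) = 4 × 0.3667^1 × 0.6333^3 = 0.372563
P(M+8) = 0.6333^4 = 0.160856
The M+6 peak is largest (0.372563); scaling to 100 gives 4.85 : 33.53 : 86.85 : 100.00 : 43.18.

4.85 : 33.53 : 86.85 : 100.00 : 43.18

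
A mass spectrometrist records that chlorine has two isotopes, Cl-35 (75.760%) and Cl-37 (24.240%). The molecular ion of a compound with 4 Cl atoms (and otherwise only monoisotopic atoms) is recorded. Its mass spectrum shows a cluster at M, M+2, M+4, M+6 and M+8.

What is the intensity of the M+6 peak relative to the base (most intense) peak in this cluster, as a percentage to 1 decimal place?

Binomial terms of (0.75760 + 0.24240)^4: M 0.3294, M+2 0.4216, M+4 0.2023, M+6 0.0432, M+8 0.0035 → M+2 is the base peak.
P(M+2) = C(4,1) × 0.75760^3 × 0.24240^1 = 4 × 0.4348304 × 0.2424 = 0.421612 (base)
P(M+6) = C(4,3) × 0.75760^1 × 0.24240^3 = 4 × 0.7576 × 0.01424288 = 0.043162
Relative intensity = 0.043162 / 0.421612 × 100 = 10.2

10.2%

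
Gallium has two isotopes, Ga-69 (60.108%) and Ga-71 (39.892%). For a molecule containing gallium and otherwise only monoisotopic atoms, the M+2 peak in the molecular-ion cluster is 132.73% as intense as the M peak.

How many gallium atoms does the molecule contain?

2

The M+2/M ratio from n Ga atoms is n · q/p = n · 0.39892/0.60108.
n = 1.3273 × 0.60108/0.39892 = 2.00 ≈ 2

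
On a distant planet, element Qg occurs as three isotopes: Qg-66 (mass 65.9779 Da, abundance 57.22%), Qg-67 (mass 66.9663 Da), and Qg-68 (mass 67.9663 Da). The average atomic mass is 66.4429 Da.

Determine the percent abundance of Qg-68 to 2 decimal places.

Let x and y be the fractions of Qg-67 and Qg-68. Then x + y = 1 − 0.5722 = 0.4278 and 66.9663x + 67.9663y = 66.4429 − 0.5722×65.9779 = 28.69034562.
Substituting: 66.9663x + 67.9663(0.4278 − x) = 28.69034562
(66.9663 − 67.9663)x = -0.38563752  ⇒  x = 0.38564, y = 0.04216
Qg-67: 38.56%, Qg-68: 4.22%.

4.22%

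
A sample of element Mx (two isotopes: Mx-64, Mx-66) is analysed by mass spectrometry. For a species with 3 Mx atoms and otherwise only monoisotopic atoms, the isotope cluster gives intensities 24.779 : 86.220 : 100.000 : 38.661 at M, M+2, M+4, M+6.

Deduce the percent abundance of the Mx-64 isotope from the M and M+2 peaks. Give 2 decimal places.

46.30%

If p is the fraction of Mx that is Mx-64, then I(M+2)/I(M) = [C(3,1)·p^2·(1−p)] / p^3 = 3·(1−p)/p = 86.220/24.779 = 3.4796
(1−p)/p = 3.4796/3 = 1.1599  ⇒  p = 1/(1 + 1.1599) = 0.4630
Mx-64: 46.30%, Mx-66: 53.70%.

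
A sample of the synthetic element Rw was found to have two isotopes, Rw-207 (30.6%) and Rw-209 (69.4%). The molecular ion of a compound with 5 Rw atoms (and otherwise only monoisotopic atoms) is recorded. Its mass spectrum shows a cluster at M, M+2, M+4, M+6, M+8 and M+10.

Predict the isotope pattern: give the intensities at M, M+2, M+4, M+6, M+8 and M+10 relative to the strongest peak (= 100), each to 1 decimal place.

Each Rw atom is independently Rw-207 (p = 0.306) or Rw-209 (q = 0.694); the cluster is the binomial expansion (p + q)^5.
P(M) = 0.306^5 = 0.002683
P(M+2) = 5 × 0.306^4 × 0.694^1 = 0.030424
P(M+4) = 10 × 0.306^3 × 0.694^2 = 0.138001
P(M+6) = 10 × 0.306^2 × 0.694^3 = 0.312983
P(M+8) = 5 × 0.306^1 × 0.694^4 = 0.354919
P(M+10) = 0.694^5 = 0.160989
The M+8 peak is largest (0.354919); scaling to 100 gives 0.8 : 8.6 : 38.9 : 88.2 : 100.0 : 45.4.

0.8 : 8.6 : 38.9 : 88.2 : 100.0 : 45.4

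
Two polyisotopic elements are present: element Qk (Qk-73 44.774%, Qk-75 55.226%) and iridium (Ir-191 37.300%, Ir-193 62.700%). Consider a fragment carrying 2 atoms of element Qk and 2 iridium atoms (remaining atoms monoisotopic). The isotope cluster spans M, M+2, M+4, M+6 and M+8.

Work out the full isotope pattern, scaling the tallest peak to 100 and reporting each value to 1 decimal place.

7.9 : 46.1 : 100.0 : 95.6 : 34.0

Element Qk pattern (n=2): 0.20047111 : 0.49453778 : 0.30499111
Iridium pattern (n=2): 0.139129 : 0.467742 : 0.393129
Convolve the two distributions (both contribute in 2-u steps):
  M: 0.20047111×0.139129 = 0.027891
  M+2: 0.20047111×0.467742 + 0.49453778×0.139129 = 0.162573
  M+4: 0.20047111×0.393129 + 0.49453778×0.467742 + 0.30499111×0.139129 = 0.352560
  M+6: 0.49453778×0.393129 + 0.30499111×0.467742 = 0.337074
  M+8: 0.30499111×0.393129 = 0.119901
Scale to base peak (0.352560) = 100: 7.9 : 46.1 : 100.0 : 95.6 : 34.0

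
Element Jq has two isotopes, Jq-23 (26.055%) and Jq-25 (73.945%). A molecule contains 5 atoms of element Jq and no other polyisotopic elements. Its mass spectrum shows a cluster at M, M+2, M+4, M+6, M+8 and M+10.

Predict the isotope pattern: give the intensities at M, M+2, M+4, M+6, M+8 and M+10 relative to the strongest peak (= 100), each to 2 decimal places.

The 5 Jq atoms are independent, so intensities follow the terms of (0.26055 + 0.73945)^5.
P(M) = 0.26055^5 = 0.001201
P(M+2) = 5 × 0.26055^4 × 0.73945^1 = 0.017039
P(M+4) = 10 × 0.26055^3 × 0.73945^2 = 0.096714
P(M+6) = 10 × 0.26055^2 × 0.73945^3 = 0.274479
P(M+8) = 5 × 0.26055^1 × 0.73945^4 = 0.389490
P(M+10) = 0.73945^5 = 0.221077
The M+8 peak is largest (0.389490); scaling to 100 gives 0.31 : 4.37 : 24.83 : 70.47 : 100.00 : 56.76.

0.31 : 4.37 : 24.83 : 70.47 : 100.00 : 56.76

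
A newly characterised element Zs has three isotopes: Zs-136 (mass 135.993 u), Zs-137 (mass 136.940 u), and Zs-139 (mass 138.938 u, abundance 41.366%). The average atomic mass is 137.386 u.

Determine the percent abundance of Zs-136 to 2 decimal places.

The remaining 58.634% is split between Zs-136 (fraction x) and Zs-137 (fraction 0.58634 − x).
Substituting: 135.993x + 136.940(0.58634 − x) = 79.91290692
(135.993 − 136.940)x = -0.38049268  ⇒  x = 0.40179, y = 0.18455
Zs-136: 40.18%, Zs-137: 18.46%.

40.18%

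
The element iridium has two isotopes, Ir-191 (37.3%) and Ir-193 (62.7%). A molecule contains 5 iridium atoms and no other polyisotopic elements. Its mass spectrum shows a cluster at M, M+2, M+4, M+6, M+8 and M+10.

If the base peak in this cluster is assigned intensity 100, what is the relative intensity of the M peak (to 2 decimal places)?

Binomial terms of (0.373 + 0.627)^5: M 0.0072, M+2 0.0607, M+4 0.2040, M+6 0.3429, M+8 0.2882, M+10 0.0969 → M+6 is the base peak.
P(M+6) = C(5,3) × 0.373^2 × 0.627^3 = 10 × 0.139129 × 0.24649188 = 0.342942 (base)
P(M) = C(5,0) × 0.373^5 × 0.627^0 = 1 × 0.00722012 × 1.0000 = 0.007220
Relative intensity = 0.007220 / 0.342942 × 100 = 2.11

2.11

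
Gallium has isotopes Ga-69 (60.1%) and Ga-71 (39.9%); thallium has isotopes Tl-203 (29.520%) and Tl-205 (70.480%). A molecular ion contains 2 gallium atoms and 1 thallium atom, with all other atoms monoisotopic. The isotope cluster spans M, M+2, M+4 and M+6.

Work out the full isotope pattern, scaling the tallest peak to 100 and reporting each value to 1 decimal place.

Gallium pattern (n=2): 0.361201 : 0.479598 : 0.159201
Thallium pattern (n=1): 0.2952 : 0.7048
Convolve the two distributions (both contribute in 2-u steps):
  M: 0.361201×0.2952 = 0.106627
  M+2: 0.361201×0.7048 + 0.479598×0.2952 = 0.396152
  M+4: 0.479598×0.7048 + 0.159201×0.2952 = 0.385017
  M+6: 0.159201×0.7048 = 0.112205
Scale to base peak (0.396152) = 100: 26.9 : 100.0 : 97.2 : 28.3

26.9 : 100.0 : 97.2 : 28.3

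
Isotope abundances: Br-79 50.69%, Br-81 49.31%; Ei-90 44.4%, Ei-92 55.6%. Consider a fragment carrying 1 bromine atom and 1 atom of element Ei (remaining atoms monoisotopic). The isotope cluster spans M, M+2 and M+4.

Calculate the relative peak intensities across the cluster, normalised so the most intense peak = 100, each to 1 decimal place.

Bromine pattern (n=1): 0.5069 : 0.4931
Element Ei pattern (n=1): 0.4440 : 0.5560
Convolve the two distributions (both contribute in 2-u steps):
  M: 0.5069×0.4440 = 0.225064
  M+2: 0.5069×0.5560 + 0.4931×0.4440 = 0.500773
  M+4: 0.4931×0.5560 = 0.274164
Scale to base peak (0.500773) = 100: 44.9 : 100.0 : 54.7

44.9 : 100.0 : 54.7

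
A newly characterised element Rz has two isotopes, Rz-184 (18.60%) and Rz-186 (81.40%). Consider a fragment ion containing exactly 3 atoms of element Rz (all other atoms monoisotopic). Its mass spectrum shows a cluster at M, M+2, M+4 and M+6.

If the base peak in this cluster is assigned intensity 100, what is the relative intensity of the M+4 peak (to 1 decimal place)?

Term probabilities: M 0.0064, M+2 0.0845, M+4 0.3697, M+6 0.5394. Base peak = M+6.
P(M+6) = C(3,3) × 0.1860^0 × 0.8140^3 = 1 × 1.0000 × 0.53935314 = 0.539353 (base)
P(M+4) = C(3,2) × 0.1860^1 × 0.8140^2 = 3 × 0.1860 × 0.662596 = 0.369729
Relative intensity = 0.369729 / 0.539353 × 100 = 68.6

68.6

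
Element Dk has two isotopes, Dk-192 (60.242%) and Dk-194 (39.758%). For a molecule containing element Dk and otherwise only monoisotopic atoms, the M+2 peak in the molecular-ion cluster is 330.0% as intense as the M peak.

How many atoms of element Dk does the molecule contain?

The M+2/M ratio from n Dk atoms is n · q/p = n · 0.39758/0.60242.
n = 3.300 × 0.60242/0.39758 = 5.00 ≈ 5

5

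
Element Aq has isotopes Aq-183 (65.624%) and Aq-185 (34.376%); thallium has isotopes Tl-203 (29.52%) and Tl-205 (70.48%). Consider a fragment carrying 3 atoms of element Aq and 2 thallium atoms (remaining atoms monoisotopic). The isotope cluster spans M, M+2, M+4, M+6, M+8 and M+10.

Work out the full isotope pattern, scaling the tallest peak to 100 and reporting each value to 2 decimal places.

Element Aq pattern (n=3): 0.28261037 : 0.4441217 : 0.23264549 : 0.04062244
Thallium pattern (n=2): 0.08714304 : 0.41611392 : 0.49674304
Convolve the two distributions (both contribute in 2-u steps):
  M: 0.28261037×0.08714304 = 0.024628
  M+2: 0.28261037×0.41611392 + 0.4441217×0.08714304 = 0.156300
  M+4: 0.28261037×0.49674304 + 0.4441217×0.41611392 + 0.23264549×0.08714304 = 0.345463
  M+6: 0.4441217×0.49674304 + 0.23264549×0.41611392 + 0.04062244×0.08714304 = 0.320961
  M+8: 0.23264549×0.49674304 + 0.04062244×0.41611392 = 0.132469
  M+10: 0.04062244×0.49674304 = 0.020179
Scale to base peak (0.345463) = 100: 7.13 : 45.24 : 100.00 : 92.91 : 38.35 : 5.84

7.13 : 45.24 : 100.00 : 92.91 : 38.35 : 5.84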